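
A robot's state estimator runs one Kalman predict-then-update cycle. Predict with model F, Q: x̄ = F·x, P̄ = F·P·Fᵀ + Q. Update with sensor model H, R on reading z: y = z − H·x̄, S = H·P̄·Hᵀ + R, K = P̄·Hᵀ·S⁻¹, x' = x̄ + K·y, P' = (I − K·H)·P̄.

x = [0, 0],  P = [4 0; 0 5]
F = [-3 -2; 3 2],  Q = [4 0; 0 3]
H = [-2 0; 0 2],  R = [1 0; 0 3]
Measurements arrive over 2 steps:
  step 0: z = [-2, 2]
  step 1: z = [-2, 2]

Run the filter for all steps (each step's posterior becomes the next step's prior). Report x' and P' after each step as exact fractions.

step 0: x' = [6960/7423, 6028/7423], P' = [1796/7423 -168/7423; -168/7423 5025/7423]
step 1: x' = [1799080/2092203, 2251940/2092203], P' = [167452/697401 -11416/697401; -11416/697401 457255/697401]

step 0: x̄ = F·x = [0, 0]
step 0: P̄ = F·P·Fᵀ + Q = [60 -56; -56 59]
step 0: y = z − H·x̄ = [-2, 2]
step 0: S = H·P̄·Hᵀ + R = [241 224; 224 239]
step 0: K = P̄·Hᵀ·S⁻¹ = [-3592/7423 -112/7423; 336/7423 3350/7423]
step 0: x' = x̄ + K·y = [6960/7423, 6028/7423]
step 0: P' = (I − K·H)·P̄ = [1796/7423 -168/7423; -168/7423 5025/7423]
step 1: x̄ = F·x = [-32936/7423, 32936/7423]
step 1: P̄ = F·P·Fᵀ + Q = [63940/7423 -34248/7423; -34248/7423 56517/7423]
step 1: y = z − H·x̄ = [-80718/7423, -51026/7423]
step 1: S = H·P̄·Hᵀ + R = [263183/7423 136992/7423; 136992/7423 248337/7423]
step 1: K = P̄·Hᵀ·S⁻¹ = [-334904/697401 -22832/2092203; 22832/697401 914510/2092203]
step 1: x' = x̄ + K·y = [1799080/2092203, 2251940/2092203]
step 1: P' = (I − K·H)·P̄ = [167452/697401 -11416/697401; -11416/697401 457255/697401]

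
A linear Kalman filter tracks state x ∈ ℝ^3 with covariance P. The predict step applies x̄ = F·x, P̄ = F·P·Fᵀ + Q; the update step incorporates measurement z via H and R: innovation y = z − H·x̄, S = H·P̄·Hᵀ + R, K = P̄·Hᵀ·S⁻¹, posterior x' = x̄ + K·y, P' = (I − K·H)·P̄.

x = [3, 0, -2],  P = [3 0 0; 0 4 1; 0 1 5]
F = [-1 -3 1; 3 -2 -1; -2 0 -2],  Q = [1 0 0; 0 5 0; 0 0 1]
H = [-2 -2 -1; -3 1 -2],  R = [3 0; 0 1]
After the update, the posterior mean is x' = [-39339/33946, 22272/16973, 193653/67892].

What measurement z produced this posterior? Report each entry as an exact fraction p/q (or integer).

z = [-3, -1]

x̄ = F·x = [-5, 11, -2]
P̄ = F·P·Fᵀ + Q = [39 11 2; 11 57 -4; 2 -4 33]
S = H·P̄·Hᵀ + R = [500 232; 232 515]
K = P̄·Hᵀ·S⁻¹ = [-13505/101838 -7834/50919; -18851/50919 11656/50919; 899/67892 -2606/16973]
x' − x̄ = [130391/33946, -164431/16973, 329437/67892] = K·y
y = (KᵀK)⁻¹·Kᵀ·(x' − x̄) = [7, -31]
z = y + H·x̄ = [7, -31] + [-10, 30] = [-3, -1]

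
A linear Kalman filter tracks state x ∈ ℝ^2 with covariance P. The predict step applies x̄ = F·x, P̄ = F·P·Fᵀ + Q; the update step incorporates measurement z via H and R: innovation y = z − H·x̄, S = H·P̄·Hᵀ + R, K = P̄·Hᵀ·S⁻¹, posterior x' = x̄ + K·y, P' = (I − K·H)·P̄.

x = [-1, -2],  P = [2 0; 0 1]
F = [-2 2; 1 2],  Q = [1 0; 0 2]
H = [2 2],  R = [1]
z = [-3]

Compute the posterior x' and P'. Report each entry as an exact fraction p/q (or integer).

x̄ = F·x = [-2, -5]
P̄ = F·P·Fᵀ + Q = [13 0; 0 8]
y = z − H·x̄ = [11]
S = H·P̄·Hᵀ + R = [85]
K = P̄·Hᵀ·S⁻¹ = [26/85; 16/85]
x' = x̄ + K·y = [116/85, -249/85]
P' = (I − K·H)·P̄ = [429/85 -416/85; -416/85 424/85]

x' = [116/85, -249/85]
P' = [429/85 -416/85; -416/85 424/85]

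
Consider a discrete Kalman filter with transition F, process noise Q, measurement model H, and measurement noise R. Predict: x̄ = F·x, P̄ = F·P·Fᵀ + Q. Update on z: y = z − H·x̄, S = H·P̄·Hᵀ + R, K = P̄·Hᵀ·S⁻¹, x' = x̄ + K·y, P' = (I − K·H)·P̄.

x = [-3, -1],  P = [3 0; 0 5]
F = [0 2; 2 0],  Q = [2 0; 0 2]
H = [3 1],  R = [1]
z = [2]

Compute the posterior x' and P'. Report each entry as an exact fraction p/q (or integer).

x̄ = F·x = [-2, -6]
P̄ = F·P·Fᵀ + Q = [22 0; 0 14]
y = z − H·x̄ = [14]
S = H·P̄·Hᵀ + R = [213]
K = P̄·Hᵀ·S⁻¹ = [22/71; 14/213]
x' = x̄ + K·y = [166/71, -1082/213]
P' = (I − K·H)·P̄ = [110/71 -308/71; -308/71 2786/213]

x' = [166/71, -1082/213]
P' = [110/71 -308/71; -308/71 2786/213]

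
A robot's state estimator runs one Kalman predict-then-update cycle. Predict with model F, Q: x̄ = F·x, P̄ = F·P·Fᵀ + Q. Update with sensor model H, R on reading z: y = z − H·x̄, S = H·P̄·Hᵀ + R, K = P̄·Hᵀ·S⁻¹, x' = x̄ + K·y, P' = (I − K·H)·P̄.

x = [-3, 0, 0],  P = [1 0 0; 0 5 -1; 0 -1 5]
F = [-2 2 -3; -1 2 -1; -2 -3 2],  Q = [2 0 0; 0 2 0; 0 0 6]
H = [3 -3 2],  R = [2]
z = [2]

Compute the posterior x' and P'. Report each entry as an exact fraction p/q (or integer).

x' = [2178/287, 1830/287, -216/287]
P' = [23245/287 11691/287 -17355/287; 11691/287 6583/287 -7713/287; -17355/287 -7713/287 14565/287]

x̄ = F·x = [6, 3, 6]
P̄ = F·P·Fᵀ + Q = [83 45 -69; 45 32 -45; -69 -45 87]
y = z − H·x̄ = [-19]
S = H·P̄·Hᵀ + R = [287]
K = P̄·Hᵀ·S⁻¹ = [-24/287; -51/287; 102/287]
x' = x̄ + K·y = [2178/287, 1830/287, -216/287]
P' = (I − K·H)·P̄ = [23245/287 11691/287 -17355/287; 11691/287 6583/287 -7713/287; -17355/287 -7713/287 14565/287]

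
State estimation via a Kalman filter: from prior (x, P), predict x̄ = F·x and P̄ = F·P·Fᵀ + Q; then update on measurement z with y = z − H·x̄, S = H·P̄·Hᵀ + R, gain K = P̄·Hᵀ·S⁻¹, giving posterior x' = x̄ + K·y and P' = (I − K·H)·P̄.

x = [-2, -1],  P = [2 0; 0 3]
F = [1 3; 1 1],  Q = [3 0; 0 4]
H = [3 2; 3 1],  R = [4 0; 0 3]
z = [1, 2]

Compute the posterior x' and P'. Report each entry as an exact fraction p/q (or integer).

x̄ = F·x = [-5, -3]
P̄ = F·P·Fᵀ + Q = [32 11; 11 9]
y = z − H·x̄ = [22, 20]
S = H·P̄·Hᵀ + R = [460 405; 405 366]
K = P̄·Hᵀ·S⁻¹ = [-49/1445 286/867; 552/1445 -89/289]
x' = x̄ + K·y = [3691/4335, -1091/1445]
P' = (I − K·H)·P̄ = [3056/4335 -1626/1445; -1626/1445 3543/1445]

x' = [3691/4335, -1091/1445]
P' = [3056/4335 -1626/1445; -1626/1445 3543/1445]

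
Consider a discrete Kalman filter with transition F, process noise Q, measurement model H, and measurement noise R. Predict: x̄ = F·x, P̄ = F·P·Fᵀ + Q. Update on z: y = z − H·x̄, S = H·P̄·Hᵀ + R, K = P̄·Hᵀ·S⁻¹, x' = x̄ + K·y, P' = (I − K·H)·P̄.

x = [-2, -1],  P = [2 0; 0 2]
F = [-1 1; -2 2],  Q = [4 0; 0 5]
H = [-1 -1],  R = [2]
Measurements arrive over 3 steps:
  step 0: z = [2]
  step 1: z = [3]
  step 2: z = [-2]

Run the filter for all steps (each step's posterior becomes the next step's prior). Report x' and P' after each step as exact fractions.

step 0: x' = [-33/47, -51/47], P' = [120/47 -88/47; -88/47 146/47]
step 1: x' = [-156/155, -303/155], P' = [11482/4495 -8454/4495; -8454/4495 14228/4495]
step 2: x' = [295931/433007, 526525/433007], P' = [1106074/433007 -814406/433007; -814406/433007 1370772/433007]

step 0: x̄ = F·x = [1, 2]
step 0: P̄ = F·P·Fᵀ + Q = [8 8; 8 21]
step 0: y = z − H·x̄ = [5]
step 0: S = H·P̄·Hᵀ + R = [47]
step 0: K = P̄·Hᵀ·S⁻¹ = [-16/47; -29/47]
step 0: x' = x̄ + K·y = [-33/47, -51/47]
step 0: P' = (I − K·H)·P̄ = [120/47 -88/47; -88/47 146/47]
step 1: x̄ = F·x = [-18/47, -36/47]
step 1: P̄ = F·P·Fᵀ + Q = [630/47 884/47; 884/47 2003/47]
step 1: y = z − H·x̄ = [87/47]
step 1: S = H·P̄·Hᵀ + R = [4495/47]
step 1: K = P̄·Hᵀ·S⁻¹ = [-1514/4495; -2887/4495]
step 1: x' = x̄ + K·y = [-156/155, -303/155]
step 1: P' = (I − K·H)·P̄ = [11482/4495 -8454/4495; -8454/4495 14228/4495]
step 2: x̄ = F·x = [-147/155, -294/155]
step 2: P̄ = F·P·Fᵀ + Q = [60598/4495 85236/4495; 85236/4495 192947/4495]
step 2: y = z − H·x̄ = [-751/155]
step 2: S = H·P̄·Hᵀ + R = [433007/4495]
step 2: K = P̄·Hᵀ·S⁻¹ = [-145834/433007; -278183/433007]
step 2: x' = x̄ + K·y = [295931/433007, 526525/433007]
step 2: P' = (I − K·H)·P̄ = [1106074/433007 -814406/433007; -814406/433007 1370772/433007]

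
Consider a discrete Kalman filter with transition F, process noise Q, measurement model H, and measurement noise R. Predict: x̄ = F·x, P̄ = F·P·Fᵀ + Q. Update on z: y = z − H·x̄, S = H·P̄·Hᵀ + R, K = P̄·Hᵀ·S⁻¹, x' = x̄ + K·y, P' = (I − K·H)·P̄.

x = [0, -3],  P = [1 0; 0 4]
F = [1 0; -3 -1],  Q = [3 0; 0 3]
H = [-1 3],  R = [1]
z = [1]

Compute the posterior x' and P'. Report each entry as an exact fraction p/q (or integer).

x̄ = F·x = [0, 3]
P̄ = F·P·Fᵀ + Q = [4 -3; -3 16]
y = z − H·x̄ = [-8]
S = H·P̄·Hᵀ + R = [167]
K = P̄·Hᵀ·S⁻¹ = [-13/167; 51/167]
x' = x̄ + K·y = [104/167, 93/167]
P' = (I − K·H)·P̄ = [499/167 162/167; 162/167 71/167]

x' = [104/167, 93/167]
P' = [499/167 162/167; 162/167 71/167]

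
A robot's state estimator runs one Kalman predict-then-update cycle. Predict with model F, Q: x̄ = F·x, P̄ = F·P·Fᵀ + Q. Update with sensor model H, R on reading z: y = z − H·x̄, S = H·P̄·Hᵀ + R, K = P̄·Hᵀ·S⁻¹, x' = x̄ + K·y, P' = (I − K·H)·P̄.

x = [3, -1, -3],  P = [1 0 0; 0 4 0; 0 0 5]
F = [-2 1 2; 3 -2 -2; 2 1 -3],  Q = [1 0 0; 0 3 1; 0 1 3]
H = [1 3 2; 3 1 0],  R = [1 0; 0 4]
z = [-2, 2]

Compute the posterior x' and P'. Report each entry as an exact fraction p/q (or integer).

x' = [6663/24029, 22741/24029, -60538/24029]
P' = [30988/24029 -65336/24029 81383/24029; -65336/24029 197880/24029 -261233/24029; 81383/24029 -261233/24029 353323/24029]

x̄ = F·x = [-13, 17, 14]
P̄ = F·P·Fᵀ + Q = [29 -34 -30; -34 48 29; -30 29 56]
y = z − H·x̄ = [-68, 24]
S = H·P̄·Hᵀ + R = [710 -231; -231 109]
K = P̄·Hᵀ·S⁻¹ = [-2254/24029 6907/24029; 5838/24029 468/24029; 4330/24029 -4271/24029]
x' = x̄ + K·y = [6663/24029, 22741/24029, -60538/24029]
P' = (I − K·H)·P̄ = [30988/24029 -65336/24029 81383/24029; -65336/24029 197880/24029 -261233/24029; 81383/24029 -261233/24029 353323/24029]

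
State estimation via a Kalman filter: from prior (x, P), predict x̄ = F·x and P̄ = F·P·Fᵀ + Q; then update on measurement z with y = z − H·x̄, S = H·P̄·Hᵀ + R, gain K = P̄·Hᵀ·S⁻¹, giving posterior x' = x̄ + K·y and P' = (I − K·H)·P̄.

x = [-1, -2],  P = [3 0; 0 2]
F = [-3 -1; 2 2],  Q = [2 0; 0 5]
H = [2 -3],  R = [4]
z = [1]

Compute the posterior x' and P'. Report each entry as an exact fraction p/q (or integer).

x̄ = F·x = [5, -6]
P̄ = F·P·Fᵀ + Q = [31 -22; -22 25]
y = z − H·x̄ = [-27]
S = H·P̄·Hᵀ + R = [617]
K = P̄·Hᵀ·S⁻¹ = [128/617; -119/617]
x' = x̄ + K·y = [-371/617, -489/617]
P' = (I − K·H)·P̄ = [2743/617 1658/617; 1658/617 1264/617]

x' = [-371/617, -489/617]
P' = [2743/617 1658/617; 1658/617 1264/617]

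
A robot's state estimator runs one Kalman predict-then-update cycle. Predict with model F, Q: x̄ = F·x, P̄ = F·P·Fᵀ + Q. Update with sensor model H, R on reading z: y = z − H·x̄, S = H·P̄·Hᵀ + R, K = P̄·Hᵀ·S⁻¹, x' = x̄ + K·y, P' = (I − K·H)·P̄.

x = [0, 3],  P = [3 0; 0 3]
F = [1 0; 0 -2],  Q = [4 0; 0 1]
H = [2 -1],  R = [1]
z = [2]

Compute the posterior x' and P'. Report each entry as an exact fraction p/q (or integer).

x̄ = F·x = [0, -6]
P̄ = F·P·Fᵀ + Q = [7 0; 0 13]
y = z − H·x̄ = [-4]
S = H·P̄·Hᵀ + R = [42]
K = P̄·Hᵀ·S⁻¹ = [1/3; -13/42]
x' = x̄ + K·y = [-4/3, -100/21]
P' = (I − K·H)·P̄ = [7/3 13/3; 13/3 377/42]

x' = [-4/3, -100/21]
P' = [7/3 13/3; 13/3 377/42]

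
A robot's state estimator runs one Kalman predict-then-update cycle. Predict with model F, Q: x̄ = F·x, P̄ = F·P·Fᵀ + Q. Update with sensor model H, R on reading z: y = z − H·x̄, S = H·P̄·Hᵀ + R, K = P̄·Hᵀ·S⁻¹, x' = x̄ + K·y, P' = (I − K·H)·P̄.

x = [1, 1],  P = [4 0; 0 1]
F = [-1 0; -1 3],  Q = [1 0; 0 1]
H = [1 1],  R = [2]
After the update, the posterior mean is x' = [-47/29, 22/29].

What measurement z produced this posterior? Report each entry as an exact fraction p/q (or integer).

z = [-1]

x̄ = F·x = [-1, 2]
P̄ = F·P·Fᵀ + Q = [5 4; 4 14]
S = H·P̄·Hᵀ + R = [29]
K = P̄·Hᵀ·S⁻¹ = [9/29; 18/29]
x' − x̄ = [-18/29, -36/29] = K·y
y = (KᵀK)⁻¹·Kᵀ·(x' − x̄) = [-2]
z = y + H·x̄ = [-2] + [1] = [-1]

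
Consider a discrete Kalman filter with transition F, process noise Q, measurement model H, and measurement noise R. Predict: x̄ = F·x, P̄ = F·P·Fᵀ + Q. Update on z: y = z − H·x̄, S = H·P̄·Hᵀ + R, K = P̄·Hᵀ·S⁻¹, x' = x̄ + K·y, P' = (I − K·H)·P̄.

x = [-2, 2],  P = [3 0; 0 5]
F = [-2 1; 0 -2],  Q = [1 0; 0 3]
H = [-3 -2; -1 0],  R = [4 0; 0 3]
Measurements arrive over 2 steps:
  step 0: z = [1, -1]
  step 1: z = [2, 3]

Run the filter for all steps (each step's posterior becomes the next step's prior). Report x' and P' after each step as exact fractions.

step 0: x' = [1345/871, -184/67], P' = [1992/871 -222/67; -222/67 385/67]
step 1: x' = [-23058/7393, 26586/7393], P' = [50572/22179 -211046/66537; -211046/66537 1046941/199611]

step 0: x̄ = F·x = [6, -4]
step 0: P̄ = F·P·Fᵀ + Q = [18 -10; -10 23]
step 0: y = z − H·x̄ = [11, 5]
step 0: S = H·P̄·Hᵀ + R = [138 34; 34 21]
step 0: K = P̄·Hᵀ·S⁻¹ = [-51/871 -664/871; -26/67 74/67]
step 0: x' = x̄ + K·y = [1345/871, -184/67]
step 0: P' = (I − K·H)·P̄ = [1992/871 -222/67; -222/67 385/67]
step 1: x̄ = F·x = [-5082/871, 368/67]
step 1: P̄ = F·P·Fᵀ + Q = [25388/871 -1658/67; -1658/67 1741/67]
step 1: y = z − H·x̄ = [-3936/871, -2469/871]
step 1: S = H·P̄·Hᵀ + R = [63860/871 33056/871; 33056/871 28001/871]
step 1: K = P̄·Hᵀ·S⁻¹ = [-8264/66537 -50572/66537; -48617/199611 211046/199611]
step 1: x' = x̄ + K·y = [-23058/7393, 26586/7393]
step 1: P' = (I − K·H)·P̄ = [50572/22179 -211046/66537; -211046/66537 1046941/199611]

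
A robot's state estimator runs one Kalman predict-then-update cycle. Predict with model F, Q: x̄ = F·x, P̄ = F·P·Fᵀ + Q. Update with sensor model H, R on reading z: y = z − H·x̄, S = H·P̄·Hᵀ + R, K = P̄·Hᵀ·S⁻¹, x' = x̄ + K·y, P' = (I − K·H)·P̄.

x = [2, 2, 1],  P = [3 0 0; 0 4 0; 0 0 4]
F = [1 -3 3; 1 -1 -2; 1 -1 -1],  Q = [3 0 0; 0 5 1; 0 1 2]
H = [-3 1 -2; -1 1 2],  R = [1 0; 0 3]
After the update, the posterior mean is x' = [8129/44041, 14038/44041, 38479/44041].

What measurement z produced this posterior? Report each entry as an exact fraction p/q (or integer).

x̄ = F·x = [-1, -2, -1]
P̄ = F·P·Fᵀ + Q = [78 -9 3; -9 28 16; 3 16 13]
S = H·P̄·Hᵀ + R = [809 234; 234 231]
K = P̄·Hᵀ·S⁻¹ = [-12855/44041 -2421/44041; -3611/44041 16813/44041; -4505/44041 11999/44041]
x' − x̄ = [52170/44041, 102120/44041, 82520/44041] = K·y
y = (KᵀK)⁻¹·Kᵀ·(x' − x̄) = [-5, 5]
z = y + H·x̄ = [-5, 5] + [3, -3] = [-2, 2]

z = [-2, 2]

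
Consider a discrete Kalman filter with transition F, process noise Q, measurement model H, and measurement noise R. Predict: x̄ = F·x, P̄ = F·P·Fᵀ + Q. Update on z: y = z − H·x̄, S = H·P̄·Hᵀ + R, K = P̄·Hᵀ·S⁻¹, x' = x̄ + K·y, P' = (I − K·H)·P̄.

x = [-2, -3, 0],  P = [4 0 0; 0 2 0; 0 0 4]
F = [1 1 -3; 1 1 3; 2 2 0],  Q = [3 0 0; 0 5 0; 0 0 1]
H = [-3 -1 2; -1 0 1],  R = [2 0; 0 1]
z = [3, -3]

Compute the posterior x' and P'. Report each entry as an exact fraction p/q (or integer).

x̄ = F·x = [-5, -5, -10]
P̄ = F·P·Fᵀ + Q = [45 -30 12; -30 47 12; 12 12 25]
y = z − H·x̄ = [3, 2]
S = H·P̄·Hᵀ + R = [182 83; 83 47]
K = P̄·Hᵀ·S⁻¹ = [-356/555 239/555; -337/1665 2083/1665; -197/333 440/333]
x' = x̄ + K·y = [-673/111, -1034/333, -3041/333]
P' = (I − K·H)·P̄ = [1342/185 -2836/555 853/111; -2836/555 13348/1665 -1285/333; 853/111 -1285/333 2999/333]

x' = [-673/111, -1034/333, -3041/333]
P' = [1342/185 -2836/555 853/111; -2836/555 13348/1665 -1285/333; 853/111 -1285/333 2999/333]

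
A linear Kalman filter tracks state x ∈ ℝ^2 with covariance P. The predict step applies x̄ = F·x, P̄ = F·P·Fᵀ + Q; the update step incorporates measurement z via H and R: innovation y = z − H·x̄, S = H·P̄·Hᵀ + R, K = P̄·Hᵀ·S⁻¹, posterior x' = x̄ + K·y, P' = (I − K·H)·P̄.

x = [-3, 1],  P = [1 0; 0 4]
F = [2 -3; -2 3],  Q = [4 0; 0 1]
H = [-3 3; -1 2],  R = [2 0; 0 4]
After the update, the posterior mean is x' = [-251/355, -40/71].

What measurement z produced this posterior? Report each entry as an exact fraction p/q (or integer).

x̄ = F·x = [-9, 9]
P̄ = F·P·Fᵀ + Q = [44 -40; -40 41]
S = H·P̄·Hᵀ + R = [1487 738; 738 372]
K = P̄·Hᵀ·S⁻¹ = [-93/355 397/2130; 3/71 52/213]
x' − x̄ = [2944/355, -679/71] = K·y
y = (KᵀK)⁻¹·Kᵀ·(x' − x̄) = [-53, -30]
z = y + H·x̄ = [-53, -30] + [54, 27] = [1, -3]

z = [1, -3]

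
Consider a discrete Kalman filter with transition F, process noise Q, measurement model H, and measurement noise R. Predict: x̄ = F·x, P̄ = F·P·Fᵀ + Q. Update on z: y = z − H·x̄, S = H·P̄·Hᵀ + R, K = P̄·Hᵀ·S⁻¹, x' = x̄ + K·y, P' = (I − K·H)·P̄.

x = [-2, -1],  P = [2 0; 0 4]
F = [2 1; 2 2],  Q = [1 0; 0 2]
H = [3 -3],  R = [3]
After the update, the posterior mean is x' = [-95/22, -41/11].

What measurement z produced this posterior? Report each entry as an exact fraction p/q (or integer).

z = [-2]

x̄ = F·x = [-5, -6]
P̄ = F·P·Fᵀ + Q = [13 16; 16 26]
S = H·P̄·Hᵀ + R = [66]
K = P̄·Hᵀ·S⁻¹ = [-3/22; -5/11]
x' − x̄ = [15/22, 25/11] = K·y
y = (KᵀK)⁻¹·Kᵀ·(x' − x̄) = [-5]
z = y + H·x̄ = [-5] + [3] = [-2]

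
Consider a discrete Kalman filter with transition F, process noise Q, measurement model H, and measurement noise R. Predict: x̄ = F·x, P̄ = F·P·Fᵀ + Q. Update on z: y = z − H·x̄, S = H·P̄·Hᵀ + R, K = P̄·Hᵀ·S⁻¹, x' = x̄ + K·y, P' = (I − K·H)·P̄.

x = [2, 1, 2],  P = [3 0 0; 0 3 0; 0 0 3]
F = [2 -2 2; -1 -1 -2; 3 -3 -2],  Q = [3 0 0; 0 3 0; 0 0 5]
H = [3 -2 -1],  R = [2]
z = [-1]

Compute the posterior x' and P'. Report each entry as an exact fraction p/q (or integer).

x' = [-321/278, -208/139, 113/278]
P' = [7995/556 1929/278 16035/556; 1929/278 894/139 2301/278; 16035/556 2301/278 38947/556]

x̄ = F·x = [6, -7, -1]
P̄ = F·P·Fᵀ + Q = [39 -12 24; -12 21 12; 24 12 71]
y = z − H·x̄ = [-34]
S = H·P̄·Hᵀ + R = [556]
K = P̄·Hᵀ·S⁻¹ = [117/556; -45/278; -23/556]
x' = x̄ + K·y = [-321/278, -208/139, 113/278]
P' = (I − K·H)·P̄ = [7995/556 1929/278 16035/556; 1929/278 894/139 2301/278; 16035/556 2301/278 38947/556]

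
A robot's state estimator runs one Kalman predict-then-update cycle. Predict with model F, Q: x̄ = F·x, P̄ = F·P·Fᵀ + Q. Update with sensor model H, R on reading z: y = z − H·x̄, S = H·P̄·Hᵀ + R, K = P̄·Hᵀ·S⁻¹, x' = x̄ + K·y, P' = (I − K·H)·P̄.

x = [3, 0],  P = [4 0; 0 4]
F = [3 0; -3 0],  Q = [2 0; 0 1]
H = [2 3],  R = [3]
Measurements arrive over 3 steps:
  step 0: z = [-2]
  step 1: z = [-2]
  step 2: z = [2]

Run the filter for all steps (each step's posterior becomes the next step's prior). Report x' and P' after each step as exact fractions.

step 0: x̄ = F·x = [9, -9]
step 0: P̄ = F·P·Fᵀ + Q = [38 -36; -36 37]
step 0: y = z − H·x̄ = [7]
step 0: S = H·P̄·Hᵀ + R = [56]
step 0: K = P̄·Hᵀ·S⁻¹ = [-4/7; 39/56]
step 0: x' = x̄ + K·y = [5, -33/8]
step 0: P' = (I − K·H)·P̄ = [138/7 -96/7; -96/7 551/56]
step 1: x̄ = F·x = [15, -15]
step 1: P̄ = F·P·Fᵀ + Q = [1256/7 -1242/7; -1242/7 1249/7]
step 1: y = z − H·x̄ = [13]
step 1: S = H·P̄·Hᵀ + R = [1382/7]
step 1: K = P̄·Hᵀ·S⁻¹ = [-607/691; 1263/1382]
step 1: x' = x̄ + K·y = [2474/691, -4311/1382]
step 1: P' = (I − K·H)·P̄ = [18714/691 -13083/691; -13083/691 18707/1382]
step 2: x̄ = F·x = [7422/691, -7422/691]
step 2: P̄ = F·P·Fᵀ + Q = [169808/691 -168426/691; -168426/691 169117/691]
step 2: y = z − H·x̄ = [8804/691]
step 2: S = H·P̄·Hᵀ + R = [182246/691]
step 2: K = P̄·Hᵀ·S⁻¹ = [-82831/91123; 170499/182246]
step 2: x' = x̄ + K·y = [-76598/91123, 107412/91123]
step 2: P' = (I − K·H)·P̄ = [2534682/91123 -1772619/91123; -1772619/91123 2533991/182246]

step 0: x' = [5, -33/8], P' = [138/7 -96/7; -96/7 551/56]
step 1: x' = [2474/691, -4311/1382], P' = [18714/691 -13083/691; -13083/691 18707/1382]
step 2: x' = [-76598/91123, 107412/91123], P' = [2534682/91123 -1772619/91123; -1772619/91123 2533991/182246]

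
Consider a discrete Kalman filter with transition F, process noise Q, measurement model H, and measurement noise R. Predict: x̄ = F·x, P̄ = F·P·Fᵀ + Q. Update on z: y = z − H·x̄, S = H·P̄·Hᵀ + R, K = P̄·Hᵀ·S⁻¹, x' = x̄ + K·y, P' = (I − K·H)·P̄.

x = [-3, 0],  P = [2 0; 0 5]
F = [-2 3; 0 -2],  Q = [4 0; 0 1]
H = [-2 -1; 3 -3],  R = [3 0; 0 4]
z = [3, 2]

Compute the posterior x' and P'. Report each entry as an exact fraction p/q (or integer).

x̄ = F·x = [6, 0]
P̄ = F·P·Fᵀ + Q = [57 -30; -30 21]
y = z − H·x̄ = [15, -16]
S = H·P̄·Hᵀ + R = [132 -369; -369 1246]
K = P̄·Hᵀ·S⁻¹ = [-2785/9437 1152/9437; -2621/9437 -1935/9437]
x' = x̄ + K·y = [-3585/9437, -8355/9437]
P' = (I − K·H)·P̄ = [3297/9437 1761/9437; 1761/9437 4341/9437]

x' = [-3585/9437, -8355/9437]
P' = [3297/9437 1761/9437; 1761/9437 4341/9437]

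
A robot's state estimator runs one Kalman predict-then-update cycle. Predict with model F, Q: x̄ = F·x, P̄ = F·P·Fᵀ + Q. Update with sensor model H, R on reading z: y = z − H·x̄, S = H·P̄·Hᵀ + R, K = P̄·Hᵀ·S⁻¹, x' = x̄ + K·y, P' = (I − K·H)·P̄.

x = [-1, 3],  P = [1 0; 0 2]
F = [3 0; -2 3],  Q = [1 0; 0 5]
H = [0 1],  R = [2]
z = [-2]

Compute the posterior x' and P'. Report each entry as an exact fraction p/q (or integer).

x̄ = F·x = [-3, 11]
P̄ = F·P·Fᵀ + Q = [10 -6; -6 27]
y = z − H·x̄ = [-13]
S = H·P̄·Hᵀ + R = [29]
K = P̄·Hᵀ·S⁻¹ = [-6/29; 27/29]
x' = x̄ + K·y = [-9/29, -32/29]
P' = (I − K·H)·P̄ = [254/29 -12/29; -12/29 54/29]

x' = [-9/29, -32/29]
P' = [254/29 -12/29; -12/29 54/29]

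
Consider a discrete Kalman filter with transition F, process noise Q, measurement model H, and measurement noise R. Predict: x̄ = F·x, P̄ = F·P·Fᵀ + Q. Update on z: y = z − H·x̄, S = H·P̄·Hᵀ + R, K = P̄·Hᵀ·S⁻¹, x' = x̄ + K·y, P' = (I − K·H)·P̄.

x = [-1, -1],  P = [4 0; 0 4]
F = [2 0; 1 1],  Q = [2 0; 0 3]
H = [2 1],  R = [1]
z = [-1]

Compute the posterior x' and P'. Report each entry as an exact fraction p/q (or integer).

x' = [-3/29, -97/116]
P' = [38/29 -65/29; -65/29 547/116]

x̄ = F·x = [-2, -2]
P̄ = F·P·Fᵀ + Q = [18 8; 8 11]
y = z − H·x̄ = [5]
S = H·P̄·Hᵀ + R = [116]
K = P̄·Hᵀ·S⁻¹ = [11/29; 27/116]
x' = x̄ + K·y = [-3/29, -97/116]
P' = (I − K·H)·P̄ = [38/29 -65/29; -65/29 547/116]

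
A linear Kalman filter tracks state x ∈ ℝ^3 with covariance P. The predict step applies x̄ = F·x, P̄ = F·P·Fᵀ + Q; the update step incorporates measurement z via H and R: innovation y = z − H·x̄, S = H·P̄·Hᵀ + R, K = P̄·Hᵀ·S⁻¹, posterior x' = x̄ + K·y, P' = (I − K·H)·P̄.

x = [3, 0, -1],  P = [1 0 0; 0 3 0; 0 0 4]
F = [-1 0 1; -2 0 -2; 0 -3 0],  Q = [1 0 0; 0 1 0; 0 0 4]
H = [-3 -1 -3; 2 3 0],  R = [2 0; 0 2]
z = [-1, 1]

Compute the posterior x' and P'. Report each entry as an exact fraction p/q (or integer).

x̄ = F·x = [-4, -4, 0]
P̄ = F·P·Fᵀ + Q = [6 -6 0; -6 21 0; 0 0 31]
y = z − H·x̄ = [-17, 21]
S = H·P̄·Hᵀ + R = [320 -33; -33 143]
K = P̄·Hᵀ·S⁻¹ = [-174/4061 -2316/44671; 114/4061 16221/44671; -39/131 -9/131]
x' = x̄ + K·y = [-194782/44671, 140639/44671, 474/131]
P' = (I − K·H)·P̄ = [231162/44671 -155652/44671 -522/131; -155652/44671 114582/44671 342/131; -522/131 342/131 434/131]

x' = [-194782/44671, 140639/44671, 474/131]
P' = [231162/44671 -155652/44671 -522/131; -155652/44671 114582/44671 342/131; -522/131 342/131 434/131]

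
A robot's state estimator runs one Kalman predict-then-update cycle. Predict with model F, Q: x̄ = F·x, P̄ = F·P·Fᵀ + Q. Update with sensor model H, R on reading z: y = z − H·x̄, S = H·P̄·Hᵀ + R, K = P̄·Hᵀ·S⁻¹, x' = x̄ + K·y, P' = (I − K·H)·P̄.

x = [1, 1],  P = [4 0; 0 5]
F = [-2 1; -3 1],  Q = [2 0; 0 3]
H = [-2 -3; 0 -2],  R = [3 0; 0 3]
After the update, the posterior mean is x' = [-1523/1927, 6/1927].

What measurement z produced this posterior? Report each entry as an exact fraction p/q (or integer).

x̄ = F·x = [-1, -2]
P̄ = F·P·Fᵀ + Q = [23 29; 29 44]
S = H·P̄·Hᵀ + R = [839 380; 380 179]
K = P̄·Hᵀ·S⁻¹ = [-589/1927 626/1927; -190/1927 -544/1927]
x' − x̄ = [404/1927, 3860/1927] = K·y
y = (KᵀK)⁻¹·Kᵀ·(x' − x̄) = [-6, -5]
z = y + H·x̄ = [-6, -5] + [8, 4] = [2, -1]

z = [2, -1]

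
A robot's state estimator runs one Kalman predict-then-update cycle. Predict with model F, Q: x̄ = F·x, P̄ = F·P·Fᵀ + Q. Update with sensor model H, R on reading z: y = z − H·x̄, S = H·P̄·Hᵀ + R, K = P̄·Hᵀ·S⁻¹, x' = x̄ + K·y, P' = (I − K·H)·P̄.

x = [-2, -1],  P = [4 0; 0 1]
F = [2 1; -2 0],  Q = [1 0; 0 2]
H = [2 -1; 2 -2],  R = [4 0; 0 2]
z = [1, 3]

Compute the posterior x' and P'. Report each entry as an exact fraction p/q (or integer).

x̄ = F·x = [-5, 4]
P̄ = F·P·Fᵀ + Q = [18 -16; -16 18]
y = z − H·x̄ = [15, 21]
S = H·P̄·Hᵀ + R = [158 204; 204 274]
K = P̄·Hᵀ·S⁻¹ = [94/419 34/419; 43/419 -136/419]
x' = x̄ + K·y = [29/419, -535/419]
P' = (I − K·H)·P̄ = [342/419 308/419; 308/419 444/419]

x' = [29/419, -535/419]
P' = [342/419 308/419; 308/419 444/419]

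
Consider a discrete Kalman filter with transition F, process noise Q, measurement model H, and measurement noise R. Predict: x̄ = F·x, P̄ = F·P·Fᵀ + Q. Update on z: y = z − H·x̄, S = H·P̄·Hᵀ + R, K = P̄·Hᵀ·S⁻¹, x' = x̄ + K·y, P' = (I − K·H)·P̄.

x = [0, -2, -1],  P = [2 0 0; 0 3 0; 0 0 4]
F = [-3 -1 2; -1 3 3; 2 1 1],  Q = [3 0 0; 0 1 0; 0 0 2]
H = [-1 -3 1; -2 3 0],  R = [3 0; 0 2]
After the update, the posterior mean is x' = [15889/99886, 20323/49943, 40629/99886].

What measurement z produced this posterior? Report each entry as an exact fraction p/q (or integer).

x̄ = F·x = [0, -9, -3]
P̄ = F·P·Fᵀ + Q = [40 21 -7; 21 66 17; -7 17 17]
S = H·P̄·Hᵀ + R = [692 -386; -386 504]
K = P̄·Hᵀ·S⁻¹ = [-31001/99886 -13556/49943; -10398/49943 7495/49943; 5741/99886 17279/99886]
x' − x̄ = [15889/99886, 469810/49943, 340287/99886] = K·y
y = (KᵀK)⁻¹·Kᵀ·(x' − x̄) = [-25, 28]
z = y + H·x̄ = [-25, 28] + [24, -27] = [-1, 1]

z = [-1, 1]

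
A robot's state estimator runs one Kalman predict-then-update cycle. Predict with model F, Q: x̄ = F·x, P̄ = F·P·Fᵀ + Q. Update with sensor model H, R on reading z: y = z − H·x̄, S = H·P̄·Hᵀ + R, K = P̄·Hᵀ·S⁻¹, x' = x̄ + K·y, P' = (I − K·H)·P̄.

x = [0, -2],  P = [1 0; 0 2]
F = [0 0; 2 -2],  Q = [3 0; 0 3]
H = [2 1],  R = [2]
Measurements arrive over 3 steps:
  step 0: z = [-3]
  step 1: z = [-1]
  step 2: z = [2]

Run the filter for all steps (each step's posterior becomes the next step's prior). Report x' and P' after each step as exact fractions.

step 0: x' = [-42/29, 11/29], P' = [51/29 -90/29; -90/29 210/29]
step 1: x' = [462/2257, -3335/2257], P' = [5727/2257 -11106/2257; -11106/2257 25914/2257]
step 2: x' = [-1680/23071, 50062/23071], P' = [680091/253781 -1333098/253781; -1333098/253781 3110562/253781]

step 0: x̄ = F·x = [0, 4]
step 0: P̄ = F·P·Fᵀ + Q = [3 0; 0 15]
step 0: y = z − H·x̄ = [-7]
step 0: S = H·P̄·Hᵀ + R = [29]
step 0: K = P̄·Hᵀ·S⁻¹ = [6/29; 15/29]
step 0: x' = x̄ + K·y = [-42/29, 11/29]
step 0: P' = (I − K·H)·P̄ = [51/29 -90/29; -90/29 210/29]
step 1: x̄ = F·x = [0, -106/29]
step 1: P̄ = F·P·Fᵀ + Q = [3 0; 0 1851/29]
step 1: y = z − H·x̄ = [77/29]
step 1: S = H·P̄·Hᵀ + R = [2257/29]
step 1: K = P̄·Hᵀ·S⁻¹ = [174/2257; 1851/2257]
step 1: x' = x̄ + K·y = [462/2257, -3335/2257]
step 1: P' = (I − K·H)·P̄ = [5727/2257 -11106/2257; -11106/2257 25914/2257]
step 2: x̄ = F·x = [0, 7594/2257]
step 2: P̄ = F·P·Fᵀ + Q = [3 0; 0 222183/2257]
step 2: y = z − H·x̄ = [-3080/2257]
step 2: S = H·P̄·Hᵀ + R = [253781/2257]
step 2: K = P̄·Hᵀ·S⁻¹ = [13542/253781; 222183/253781]
step 2: x' = x̄ + K·y = [-1680/23071, 50062/23071]
step 2: P' = (I − K·H)·P̄ = [680091/253781 -1333098/253781; -1333098/253781 3110562/253781]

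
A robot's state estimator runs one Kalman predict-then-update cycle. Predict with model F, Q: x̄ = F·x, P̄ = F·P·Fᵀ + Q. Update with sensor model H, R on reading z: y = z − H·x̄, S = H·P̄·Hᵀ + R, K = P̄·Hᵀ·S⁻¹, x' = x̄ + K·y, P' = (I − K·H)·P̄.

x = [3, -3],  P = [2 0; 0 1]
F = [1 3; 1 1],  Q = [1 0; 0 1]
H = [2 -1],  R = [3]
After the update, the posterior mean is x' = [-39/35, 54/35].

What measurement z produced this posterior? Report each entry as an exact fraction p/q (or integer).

z = [-3]

x̄ = F·x = [-6, 0]
P̄ = F·P·Fᵀ + Q = [12 5; 5 4]
S = H·P̄·Hᵀ + R = [35]
K = P̄·Hᵀ·S⁻¹ = [19/35; 6/35]
x' − x̄ = [171/35, 54/35] = K·y
y = (KᵀK)⁻¹·Kᵀ·(x' − x̄) = [9]
z = y + H·x̄ = [9] + [-12] = [-3]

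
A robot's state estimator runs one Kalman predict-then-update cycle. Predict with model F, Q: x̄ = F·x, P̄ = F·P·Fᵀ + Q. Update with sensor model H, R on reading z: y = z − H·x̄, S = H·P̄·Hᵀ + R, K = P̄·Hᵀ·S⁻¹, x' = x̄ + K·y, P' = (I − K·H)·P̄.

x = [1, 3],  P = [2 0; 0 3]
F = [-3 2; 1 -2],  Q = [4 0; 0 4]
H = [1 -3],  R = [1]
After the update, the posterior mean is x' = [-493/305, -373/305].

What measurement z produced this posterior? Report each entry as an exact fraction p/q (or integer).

z = [2]

x̄ = F·x = [3, -5]
P̄ = F·P·Fᵀ + Q = [34 -18; -18 18]
S = H·P̄·Hᵀ + R = [305]
K = P̄·Hᵀ·S⁻¹ = [88/305; -72/305]
x' − x̄ = [-1408/305, 1152/305] = K·y
y = (KᵀK)⁻¹·Kᵀ·(x' − x̄) = [-16]
z = y + H·x̄ = [-16] + [18] = [2]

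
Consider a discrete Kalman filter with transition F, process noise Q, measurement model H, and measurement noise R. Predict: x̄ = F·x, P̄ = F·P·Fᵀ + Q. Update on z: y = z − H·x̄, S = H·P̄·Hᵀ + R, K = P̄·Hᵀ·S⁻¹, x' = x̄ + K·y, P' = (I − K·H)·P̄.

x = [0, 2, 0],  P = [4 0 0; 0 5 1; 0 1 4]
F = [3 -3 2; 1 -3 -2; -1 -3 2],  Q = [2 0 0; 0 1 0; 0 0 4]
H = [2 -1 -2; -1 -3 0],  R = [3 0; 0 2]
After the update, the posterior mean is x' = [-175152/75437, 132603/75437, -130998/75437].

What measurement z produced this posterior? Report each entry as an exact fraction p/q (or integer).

x̄ = F·x = [-6, -6, -6]
P̄ = F·P·Fᵀ + Q = [87 41 37; 41 78 25; 37 25 57]
S = H·P̄·Hᵀ + R = [297 79; 79 1037]
K = P̄·Hᵀ·S⁻¹ = [77773/301748 -67031/301748; -25977/301748 -78041/301748; -58557/301748 -28129/301748]
x' − x̄ = [277470/75437, 585225/75437, 321624/75437] = K·y
y = (KᵀK)⁻¹·Kᵀ·(x' − x̄) = [-9, -27]
z = y + H·x̄ = [-9, -27] + [6, 24] = [-3, -3]

z = [-3, -3]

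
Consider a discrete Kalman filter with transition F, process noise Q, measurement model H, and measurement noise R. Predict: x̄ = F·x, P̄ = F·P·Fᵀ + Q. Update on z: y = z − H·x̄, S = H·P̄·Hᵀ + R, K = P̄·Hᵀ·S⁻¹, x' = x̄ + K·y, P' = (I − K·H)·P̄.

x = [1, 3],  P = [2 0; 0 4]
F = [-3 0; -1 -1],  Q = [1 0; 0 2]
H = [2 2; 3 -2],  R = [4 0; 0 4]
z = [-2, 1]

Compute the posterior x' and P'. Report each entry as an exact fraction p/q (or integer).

x̄ = F·x = [-3, -4]
P̄ = F·P·Fᵀ + Q = [19 6; 6 8]
y = z − H·x̄ = [12, 2]
S = H·P̄·Hᵀ + R = [160 94; 94 135]
K = P̄·Hᵀ·S⁻¹ = [630/3191 625/3191; 898/3191 -578/3191]
x' = x̄ + K·y = [-763/3191, -3144/3191]
P' = (I − K·H)·P̄ = [1004/3191 256/3191; 256/3191 1540/3191]

x' = [-763/3191, -3144/3191]
P' = [1004/3191 256/3191; 256/3191 1540/3191]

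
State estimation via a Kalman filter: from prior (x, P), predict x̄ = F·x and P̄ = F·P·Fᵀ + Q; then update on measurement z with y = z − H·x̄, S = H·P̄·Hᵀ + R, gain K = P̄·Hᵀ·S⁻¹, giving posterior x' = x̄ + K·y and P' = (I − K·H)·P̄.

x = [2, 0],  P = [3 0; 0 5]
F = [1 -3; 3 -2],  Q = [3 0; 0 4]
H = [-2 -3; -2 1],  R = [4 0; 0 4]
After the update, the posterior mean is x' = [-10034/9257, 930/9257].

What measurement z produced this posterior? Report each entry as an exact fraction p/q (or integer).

z = [2, 2]

x̄ = F·x = [2, 6]
P̄ = F·P·Fᵀ + Q = [51 39; 39 51]
S = H·P̄·Hᵀ + R = [1135 207; 207 103]
K = P̄·Hᵀ·S⁻¹ = [-2379/18514 -6543/18514; -4551/18514 4293/18514]
x' − x̄ = [-28548/9257, -54612/9257] = K·y
y = (KᵀK)⁻¹·Kᵀ·(x' − x̄) = [24, 0]
z = y + H·x̄ = [24, 0] + [-22, 2] = [2, 2]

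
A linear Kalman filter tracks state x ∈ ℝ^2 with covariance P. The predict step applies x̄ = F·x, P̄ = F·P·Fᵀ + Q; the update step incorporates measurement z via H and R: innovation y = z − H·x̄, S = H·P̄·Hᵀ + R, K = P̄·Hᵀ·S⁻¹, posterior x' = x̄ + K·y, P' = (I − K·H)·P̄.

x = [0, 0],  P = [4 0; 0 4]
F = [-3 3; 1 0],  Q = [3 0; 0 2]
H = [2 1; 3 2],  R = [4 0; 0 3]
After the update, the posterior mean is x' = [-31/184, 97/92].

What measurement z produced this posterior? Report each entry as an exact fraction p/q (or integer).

x̄ = F·x = [0, 0]
P̄ = F·P·Fᵀ + Q = [75 -12; -12 6]
S = H·P̄·Hᵀ + R = [262 378; 378 558]
K = P̄·Hᵀ·S⁻¹ = [57/184 83/552; -27/92 43/276]
x' − x̄ = [-31/184, 97/92] = K·y
y = (KᵀK)⁻¹·Kᵀ·(x' − x̄) = [-2, 3]
z = y + H·x̄ = [-2, 3] + [0, 0] = [-2, 3]

z = [-2, 3]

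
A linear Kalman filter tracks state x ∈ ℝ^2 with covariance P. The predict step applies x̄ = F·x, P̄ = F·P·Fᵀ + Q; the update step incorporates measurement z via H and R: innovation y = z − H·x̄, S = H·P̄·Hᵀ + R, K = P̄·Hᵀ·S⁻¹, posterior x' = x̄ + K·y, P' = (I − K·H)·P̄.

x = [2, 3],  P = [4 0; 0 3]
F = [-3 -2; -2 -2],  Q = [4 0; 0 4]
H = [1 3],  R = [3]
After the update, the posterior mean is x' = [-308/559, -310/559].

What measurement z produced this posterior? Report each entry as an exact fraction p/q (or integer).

z = [-2]

x̄ = F·x = [-12, -10]
P̄ = F·P·Fᵀ + Q = [52 36; 36 32]
S = H·P̄·Hᵀ + R = [559]
K = P̄·Hᵀ·S⁻¹ = [160/559; 132/559]
x' − x̄ = [6400/559, 5280/559] = K·y
y = (KᵀK)⁻¹·Kᵀ·(x' − x̄) = [40]
z = y + H·x̄ = [40] + [-42] = [-2]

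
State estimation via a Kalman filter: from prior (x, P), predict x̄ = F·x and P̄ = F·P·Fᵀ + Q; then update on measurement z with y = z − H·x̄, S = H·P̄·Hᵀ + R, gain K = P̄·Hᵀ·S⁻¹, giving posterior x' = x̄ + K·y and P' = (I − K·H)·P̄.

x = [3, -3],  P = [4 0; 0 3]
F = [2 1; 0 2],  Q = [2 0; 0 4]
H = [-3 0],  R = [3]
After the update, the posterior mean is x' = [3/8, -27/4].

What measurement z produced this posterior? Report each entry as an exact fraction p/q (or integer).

x̄ = F·x = [3, -6]
P̄ = F·P·Fᵀ + Q = [21 6; 6 16]
S = H·P̄·Hᵀ + R = [192]
K = P̄·Hᵀ·S⁻¹ = [-21/64; -3/32]
x' − x̄ = [-21/8, -3/4] = K·y
y = (KᵀK)⁻¹·Kᵀ·(x' − x̄) = [8]
z = y + H·x̄ = [8] + [-9] = [-1]

z = [-1]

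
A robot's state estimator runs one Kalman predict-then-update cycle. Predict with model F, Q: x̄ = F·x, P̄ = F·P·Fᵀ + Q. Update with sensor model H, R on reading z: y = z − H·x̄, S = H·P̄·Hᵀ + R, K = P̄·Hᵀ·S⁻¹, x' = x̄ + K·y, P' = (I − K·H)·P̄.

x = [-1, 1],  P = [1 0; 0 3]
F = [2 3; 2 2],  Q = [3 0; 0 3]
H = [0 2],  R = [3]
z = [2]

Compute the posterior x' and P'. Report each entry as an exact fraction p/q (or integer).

x̄ = F·x = [1, 0]
P̄ = F·P·Fᵀ + Q = [34 22; 22 19]
y = z − H·x̄ = [2]
S = H·P̄·Hᵀ + R = [79]
K = P̄·Hᵀ·S⁻¹ = [44/79; 38/79]
x' = x̄ + K·y = [167/79, 76/79]
P' = (I − K·H)·P̄ = [750/79 66/79; 66/79 57/79]

x' = [167/79, 76/79]
P' = [750/79 66/79; 66/79 57/79]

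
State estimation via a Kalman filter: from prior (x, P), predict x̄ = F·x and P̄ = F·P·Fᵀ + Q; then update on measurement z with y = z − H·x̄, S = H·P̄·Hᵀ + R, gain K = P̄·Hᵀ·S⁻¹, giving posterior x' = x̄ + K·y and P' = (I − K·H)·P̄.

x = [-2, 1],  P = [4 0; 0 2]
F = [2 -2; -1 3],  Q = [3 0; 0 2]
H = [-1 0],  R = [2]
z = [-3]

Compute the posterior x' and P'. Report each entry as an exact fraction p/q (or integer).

x' = [69/29, -35/29]
P' = [54/29 -40/29; -40/29 296/29]

x̄ = F·x = [-6, 5]
P̄ = F·P·Fᵀ + Q = [27 -20; -20 24]
y = z − H·x̄ = [-9]
S = H·P̄·Hᵀ + R = [29]
K = P̄·Hᵀ·S⁻¹ = [-27/29; 20/29]
x' = x̄ + K·y = [69/29, -35/29]
P' = (I − K·H)·P̄ = [54/29 -40/29; -40/29 296/29]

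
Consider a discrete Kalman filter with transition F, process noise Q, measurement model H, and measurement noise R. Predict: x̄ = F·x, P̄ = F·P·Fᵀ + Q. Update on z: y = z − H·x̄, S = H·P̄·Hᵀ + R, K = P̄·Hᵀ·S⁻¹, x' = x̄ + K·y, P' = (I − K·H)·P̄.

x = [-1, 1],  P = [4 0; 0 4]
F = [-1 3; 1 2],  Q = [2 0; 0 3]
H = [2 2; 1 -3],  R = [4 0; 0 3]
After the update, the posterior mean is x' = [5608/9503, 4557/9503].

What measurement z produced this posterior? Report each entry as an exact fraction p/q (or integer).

x̄ = F·x = [4, 1]
P̄ = F·P·Fᵀ + Q = [42 20; 20 23]
S = H·P̄·Hᵀ + R = [424 -134; -134 132]
K = P̄·Hᵀ·S⁻¹ = [3489/9503 2246/9503; 2393/19006 -2313/9503]
x' − x̄ = [-32404/9503, -4946/9503] = K·y
y = (KᵀK)⁻¹·Kᵀ·(x' − x̄) = [-8, -2]
z = y + H·x̄ = [-8, -2] + [10, 1] = [2, -1]

z = [2, -1]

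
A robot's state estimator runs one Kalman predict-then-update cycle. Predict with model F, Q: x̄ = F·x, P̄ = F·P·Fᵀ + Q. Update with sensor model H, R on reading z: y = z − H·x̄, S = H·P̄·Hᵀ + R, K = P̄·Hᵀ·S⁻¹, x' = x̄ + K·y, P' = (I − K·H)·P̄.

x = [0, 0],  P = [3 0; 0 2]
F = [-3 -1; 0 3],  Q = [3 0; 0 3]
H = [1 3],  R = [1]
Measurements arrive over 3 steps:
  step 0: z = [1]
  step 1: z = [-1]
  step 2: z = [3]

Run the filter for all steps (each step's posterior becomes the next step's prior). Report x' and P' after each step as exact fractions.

step 0: x' = [7/93, 19/62], P' = [2878/93 -319/31; -319/31 219/62]
step 1: x' = [-25569/12766, 4281/12766], P' = [119085/12766 -37755/12766; -37755/12766 66777/63830]
step 2: x' = [66170940/20672483, -1263402/20672483], P' = [188899167/20672483 -59972931/20672483; -59972931/20672483 21283008/20672483]

step 0: x̄ = F·x = [0, 0]
step 0: P̄ = F·P·Fᵀ + Q = [32 -6; -6 21]
step 0: y = z − H·x̄ = [1]
step 0: S = H·P̄·Hᵀ + R = [186]
step 0: K = P̄·Hᵀ·S⁻¹ = [7/93; 19/62]
step 0: x' = x̄ + K·y = [7/93, 19/62]
step 0: P' = (I − K·H)·P̄ = [2878/93 -319/31; -319/31 219/62]
step 1: x̄ = F·x = [-33/62, 57/62]
step 1: P̄ = F·P·Fᵀ + Q = [13845/62 5085/62; 5085/62 2157/62]
step 1: y = z − H·x̄ = [-100/31]
step 1: S = H·P̄·Hᵀ + R = [31915/31]
step 1: K = P̄·Hᵀ·S⁻¹ = [2910/6383; 5778/31915]
step 1: x' = x̄ + K·y = [-25569/12766, 4281/12766]
step 1: P' = (I − K·H)·P̄ = [119085/12766 -37755/12766; -37755/12766 66777/63830]
step 2: x̄ = F·x = [36213/6383, 12843/12766]
step 2: P̄ = F·P·Fᵀ + Q = [2242221/31915 749322/31915; 749322/31915 792483/63830]
step 2: y = z − H·x̄ = [-5589/982]
step 2: S = H·P̄·Hᵀ + R = [1590191/4910]
step 2: K = P̄·Hᵀ·S⁻¹ = [690798/1590191; 298161/1590191]
step 2: x' = x̄ + K·y = [66170940/20672483, -1263402/20672483]
step 2: P' = (I − K·H)·P̄ = [188899167/20672483 -59972931/20672483; -59972931/20672483 21283008/20672483]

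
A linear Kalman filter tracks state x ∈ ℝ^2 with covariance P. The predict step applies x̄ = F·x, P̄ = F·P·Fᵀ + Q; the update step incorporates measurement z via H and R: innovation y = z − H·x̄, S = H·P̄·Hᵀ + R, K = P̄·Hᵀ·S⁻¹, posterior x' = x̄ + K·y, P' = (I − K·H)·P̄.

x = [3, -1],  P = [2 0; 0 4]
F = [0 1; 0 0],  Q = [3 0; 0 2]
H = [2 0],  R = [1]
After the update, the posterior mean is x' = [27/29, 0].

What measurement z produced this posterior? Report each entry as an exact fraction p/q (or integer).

x̄ = F·x = [-1, 0]
P̄ = F·P·Fᵀ + Q = [7 0; 0 2]
S = H·P̄·Hᵀ + R = [29]
K = P̄·Hᵀ·S⁻¹ = [14/29; 0]
x' − x̄ = [56/29, 0] = K·y
y = (KᵀK)⁻¹·Kᵀ·(x' − x̄) = [4]
z = y + H·x̄ = [4] + [-2] = [2]

z = [2]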